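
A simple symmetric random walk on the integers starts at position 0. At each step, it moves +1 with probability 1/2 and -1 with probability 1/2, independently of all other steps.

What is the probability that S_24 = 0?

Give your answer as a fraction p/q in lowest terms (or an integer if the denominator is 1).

To return to 0 after 24 steps: need exactly 12 steps of +1 and 12 of -1.
Favorable paths: C(24,12) = 2704156
Total paths: 2^24 = 16777216
P = 2704156/16777216 = 676039/4194304

Answer: 676039/4194304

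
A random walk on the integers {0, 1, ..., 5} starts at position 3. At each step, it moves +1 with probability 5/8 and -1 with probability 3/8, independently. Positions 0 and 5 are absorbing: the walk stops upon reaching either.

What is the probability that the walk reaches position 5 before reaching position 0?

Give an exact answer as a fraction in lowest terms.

Answer: 1225/1441

Derivation:
Biased walk: p = 5/8, q = 3/8, r = q/p = 3/5
Gambler's ruin: P(hit 5 before 0 | start at 3) = (1 - r^a)/(1 - r^N)
r^3 = 27/125; r^5 = 243/3125
P = (1 - 27/125) / (1 - 243/3125) = 98/125 / 2882/3125 = 1225/1441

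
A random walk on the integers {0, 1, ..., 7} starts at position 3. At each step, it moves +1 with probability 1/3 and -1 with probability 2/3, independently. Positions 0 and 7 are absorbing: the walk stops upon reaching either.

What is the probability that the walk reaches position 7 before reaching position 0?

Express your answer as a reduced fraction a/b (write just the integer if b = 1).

Answer: 7/127

Derivation:
Biased walk: p = 1/3, q = 2/3, r = q/p = 2
Gambler's ruin: P(hit 7 before 0 | start at 3) = (1 - r^a)/(1 - r^N)
r^3 = 8; r^7 = 128
P = (1 - 8) / (1 - 128) = -7 / -127 = 7/127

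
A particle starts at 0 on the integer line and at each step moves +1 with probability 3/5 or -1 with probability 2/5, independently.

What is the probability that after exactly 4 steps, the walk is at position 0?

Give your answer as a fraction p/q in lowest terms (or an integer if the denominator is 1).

Answer: 216/625

Derivation:
To be at 0 after 4 steps: need exactly 2 steps of +1 and 2 of -1.
Number of such sequences: C(4,2) = 6
Each has probability (3/5)^2 · (2/5)^2 = 36/625
P = 6 · 36/625 = 216/625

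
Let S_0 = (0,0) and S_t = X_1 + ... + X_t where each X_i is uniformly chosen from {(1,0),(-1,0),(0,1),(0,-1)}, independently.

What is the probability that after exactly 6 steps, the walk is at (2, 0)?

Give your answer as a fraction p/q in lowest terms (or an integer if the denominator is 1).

Let h be the number of horizontal steps (so 6-h are vertical). To end at (2,0) need (h+2)/2 right-steps and ((6-h)+0)/2 up-steps.
Sum over h with 2 ≤ h ≤ 6, h ≡ 0 (mod 2), 6-h ≡ 0 (mod 2):
h=2: C(6,2)·C(2,2)·C(4,2) = 15·1·6 = 90
h=4: C(6,4)·C(4,3)·C(2,1) = 15·4·2 = 120
h=6: C(6,6)·C(6,4)·C(0,0) = 1·15·1 = 15
Total favorable: 225
Total paths: 4^6 = 4096
P = 225/4096 = 225/4096

Answer: 225/4096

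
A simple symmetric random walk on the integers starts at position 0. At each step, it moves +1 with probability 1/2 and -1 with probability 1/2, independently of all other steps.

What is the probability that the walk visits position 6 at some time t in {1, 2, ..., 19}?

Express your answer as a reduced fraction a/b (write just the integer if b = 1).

Count via complement. Let g(t,s) = #length-t paths at position s with S_1..S_t all ≠ 6.
g(t,s) = g(t-1,s-1) + g(t-1,s+1) for s ≠ 6; g(t,6) = 0.
t=0: g(0,0)=1
t=1: g(1,-1)=1 g(1,1)=1
t=2: g(2,-2)=1 g(2,0)=2 g(2,2)=1
t=3: g(3,-3)=1 g(3,-1)=3 g(3,1)=3 g(3,3)=1
t=4: g(4,-4)=1 g(4,-2)=4 g(4,0)=6 g(4,2)=4 g(4,4)=1
t=5: g(5,-5)=1 g(5,-3)=5 g(5,-1)=10 g(5,1)=10 g(5,3)=5 g(5,5)=1
t=6: g(6,-6)=1 g(6,-4)=6 g(6,-2)=15 g(6,0)=20 g(6,2)=15 g(6,4)=6
t=7: g(7,-7)=1 g(7,-5)=7 g(7,-3)=21 g(7,-1)=35 g(7,1)=35 g(7,3)=21 g(7,5)=6
t=8: g(8,-8)=1 g(8,-6)=8 g(8,-4)=28 g(8,-2)=56 g(8,0)=70 g(8,2)=56 g(8,4)=27
t=9: g(9,-9)=1 g(9,-7)=9 g(9,-5)=36 g(9,-3)=84 g(9,-1)=126 g(9,1)=126 g(9,3)=83 g(9,5)=27
t=10: g(10,-10)=1 g(10,-8)=10 g(10,-6)=45 g(10,-4)=120 g(10,-2)=210 g(10,0)=252 g(10,2)=209 g(10,4)=110
t=11: g(11,-11)=1 g(11,-9)=11 g(11,-7)=55 g(11,-5)=165 g(11,-3)=330 g(11,-1)=462 g(11,1)=461 g(11,3)=319 g(11,5)=110
t=12: g(12,-12)=1 g(12,-10)=12 g(12,-8)=66 g(12,-6)=220 g(12,-4)=495 g(12,-2)=792 g(12,0)=923 g(12,2)=780 g(12,4)=429
t=13: g(13,-13)=1 g(13,-11)=13 g(13,-9)=78 g(13,-7)=286 g(13,-5)=715 g(13,-3)=1287 g(13,-1)=1715 g(13,1)=1703 g(13,3)=1209 g(13,5)=429
t=14: g(14,-14)=1 g(14,-12)=14 g(14,-10)=91 g(14,-8)=364 g(14,-6)=1001 g(14,-4)=2002 g(14,-2)=3002 g(14,0)=3418 g(14,2)=2912 g(14,4)=1638
t=15: g(15,-15)=1 g(15,-13)=15 g(15,-11)=105 g(15,-9)=455 g(15,-7)=1365 g(15,-5)=3003 g(15,-3)=5004 g(15,-1)=6420 g(15,1)=6330 g(15,3)=4550 g(15,5)=1638
t=16: g(16,-16)=1 g(16,-14)=16 g(16,-12)=120 g(16,-10)=560 g(16,-8)=1820 g(16,-6)=4368 g(16,-4)=8007 g(16,-2)=11424 g(16,0)=12750 g(16,2)=10880 g(16,4)=6188
t=17: g(17,-17)=1 g(17,-15)=17 g(17,-13)=136 g(17,-11)=680 g(17,-9)=2380 g(17,-7)=6188 g(17,-5)=12375 g(17,-3)=19431 g(17,-1)=24174 g(17,1)=23630 g(17,3)=17068 g(17,5)=6188
t=18: g(18,-18)=1 g(18,-16)=18 g(18,-14)=153 g(18,-12)=816 g(18,-10)=3060 g(18,-8)=8568 g(18,-6)=18563 g(18,-4)=31806 g(18,-2)=43605 g(18,0)=47804 g(18,2)=40698 g(18,4)=23256
t=19: g(19,-19)=1 g(19,-17)=19 g(19,-15)=171 g(19,-13)=969 g(19,-11)=3876 g(19,-9)=11628 g(19,-7)=27131 g(19,-5)=50369 g(19,-3)=75411 g(19,-1)=91409 g(19,1)=88502 g(19,3)=63954 g(19,5)=23256
Paths never hitting 6: Σ_s g(19,s) = 436696
Paths hitting 6: 2^19 - 436696 = 87592
P = 87592/524288 = 10949/65536

Answer: 10949/65536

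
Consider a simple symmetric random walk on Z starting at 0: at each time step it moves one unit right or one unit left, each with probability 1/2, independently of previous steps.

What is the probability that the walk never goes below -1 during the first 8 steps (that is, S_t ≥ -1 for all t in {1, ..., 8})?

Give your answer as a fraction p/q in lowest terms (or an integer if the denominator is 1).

Let f(t,s) = #length-t paths at position s with S_1..S_t all ≥ -1.
f(t,s) = f(t-1,s-1) + f(t-1,s+1) for s ≥ -1; f(t,s) = 0 for s < -1.
t=0: f(0,0)=1
t=1: f(1,-1)=1 f(1,1)=1
t=2: f(2,0)=2 f(2,2)=1
t=3: f(3,-1)=2 f(3,1)=3 f(3,3)=1
t=4: f(4,0)=5 f(4,2)=4 f(4,4)=1
t=5: f(5,-1)=5 f(5,1)=9 f(5,3)=5 f(5,5)=1
t=6: f(6,0)=14 f(6,2)=14 f(6,4)=6 f(6,6)=1
t=7: f(7,-1)=14 f(7,1)=28 f(7,3)=20 f(7,5)=7 f(7,7)=1
t=8: f(8,0)=42 f(8,2)=48 f(8,4)=27 f(8,6)=8 f(8,8)=1
Σ_s f(8,s) = 126
P = 126/256 = 63/128

Answer: 63/128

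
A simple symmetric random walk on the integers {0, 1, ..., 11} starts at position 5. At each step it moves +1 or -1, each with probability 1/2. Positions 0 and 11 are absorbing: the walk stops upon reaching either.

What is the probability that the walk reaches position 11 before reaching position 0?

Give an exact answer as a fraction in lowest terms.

Answer: 5/11

Derivation:
Symmetric walk (p = 1/2): the harmonic-function argument gives P(hit 11 before 0 | start at 5) = a/N.
P = 5/11 = 5/11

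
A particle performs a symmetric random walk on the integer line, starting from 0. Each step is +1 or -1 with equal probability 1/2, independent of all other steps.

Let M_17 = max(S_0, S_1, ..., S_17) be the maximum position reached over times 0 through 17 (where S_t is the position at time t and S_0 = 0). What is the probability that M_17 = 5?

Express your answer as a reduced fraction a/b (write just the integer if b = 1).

Answer: 1547/16384

Derivation:
Let M_17 = max(S_0,...,S_17). Use the reflection principle: for j ≥ 1, #{paths with M_17 ≥ j} = #{S_17 ≥ j} + #{S_17 ≥ j+1}.
By reflection, #{M_17 ≥ 5} = #{S_17 ≥ 5} + #{S_17 ≥ 6} = 21778 + 9402 = 31180.
#{M_17 ≥ 6} = #{S_17 ≥ 6} + #{S_17 ≥ 7} = 9402 + 9402 = 18804.
#{M_17 = 5} = 31180 - 18804 = 12376.
P(M_17 = 5) = 12376/131072 = 1547/16384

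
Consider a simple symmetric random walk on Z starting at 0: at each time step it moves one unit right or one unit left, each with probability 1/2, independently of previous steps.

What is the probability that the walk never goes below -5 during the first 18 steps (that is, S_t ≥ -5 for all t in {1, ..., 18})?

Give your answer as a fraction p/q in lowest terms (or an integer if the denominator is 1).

Answer: 54587/65536

Derivation:
Let f(t,s) = #length-t paths at position s with S_1..S_t all ≥ -5.
f(t,s) = f(t-1,s-1) + f(t-1,s+1) for s ≥ -5; f(t,s) = 0 for s < -5.
t=0: f(0,0)=1
t=1: f(1,-1)=1 f(1,1)=1
t=2: f(2,-2)=1 f(2,0)=2 f(2,2)=1
t=3: f(3,-3)=1 f(3,-1)=3 f(3,1)=3 f(3,3)=1
t=4: f(4,-4)=1 f(4,-2)=4 f(4,0)=6 f(4,2)=4 f(4,4)=1
t=5: f(5,-5)=1 f(5,-3)=5 f(5,-1)=10 f(5,1)=10 f(5,3)=5 f(5,5)=1
t=6: f(6,-4)=6 f(6,-2)=15 f(6,0)=20 f(6,2)=15 f(6,4)=6 f(6,6)=1
t=7: f(7,-5)=6 f(7,-3)=21 f(7,-1)=35 f(7,1)=35 f(7,3)=21 f(7,5)=7 f(7,7)=1
t=8: f(8,-4)=27 f(8,-2)=56 f(8,0)=70 f(8,2)=56 f(8,4)=28 f(8,6)=8 f(8,8)=1
t=9: f(9,-5)=27 f(9,-3)=83 f(9,-1)=126 f(9,1)=126 f(9,3)=84 f(9,5)=36 f(9,7)=9 f(9,9)=1
t=10: f(10,-4)=110 f(10,-2)=209 f(10,0)=252 f(10,2)=210 f(10,4)=120 f(10,6)=45 f(10,8)=10 f(10,10)=1
t=11: f(11,-5)=110 f(11,-3)=319 f(11,-1)=461 f(11,1)=462 f(11,3)=330 f(11,5)=165 f(11,7)=55 f(11,9)=11 f(11,11)=1
t=12: f(12,-4)=429 f(12,-2)=780 f(12,0)=923 f(12,2)=792 f(12,4)=495 f(12,6)=220 f(12,8)=66 f(12,10)=12 f(12,12)=1
t=13: f(13,-5)=429 f(13,-3)=1209 f(13,-1)=1703 f(13,1)=1715 f(13,3)=1287 f(13,5)=715 f(13,7)=286 f(13,9)=78 f(13,11)=13 f(13,13)=1
t=14: f(14,-4)=1638 f(14,-2)=2912 f(14,0)=3418 f(14,2)=3002 f(14,4)=2002 f(14,6)=1001 f(14,8)=364 f(14,10)=91 f(14,12)=14 f(14,14)=1
t=15: f(15,-5)=1638 f(15,-3)=4550 f(15,-1)=6330 f(15,1)=6420 f(15,3)=5004 f(15,5)=3003 f(15,7)=1365 f(15,9)=455 f(15,11)=105 f(15,13)=15 f(15,15)=1
t=16: f(16,-4)=6188 f(16,-2)=10880 f(16,0)=12750 f(16,2)=11424 f(16,4)=8007 f(16,6)=4368 f(16,8)=1820 f(16,10)=560 f(16,12)=120 f(16,14)=16 f(16,16)=1
t=17: f(17,-5)=6188 f(17,-3)=17068 f(17,-1)=23630 f(17,1)=24174 f(17,3)=19431 f(17,5)=12375 f(17,7)=6188 f(17,9)=2380 f(17,11)=680 f(17,13)=136 f(17,15)=17 f(17,17)=1
t=18: f(18,-4)=23256 f(18,-2)=40698 f(18,0)=47804 f(18,2)=43605 f(18,4)=31806 f(18,6)=18563 f(18,8)=8568 f(18,10)=3060 f(18,12)=816 f(18,14)=153 f(18,16)=18 f(18,18)=1
Σ_s f(18,s) = 218348
P = 218348/262144 = 54587/65536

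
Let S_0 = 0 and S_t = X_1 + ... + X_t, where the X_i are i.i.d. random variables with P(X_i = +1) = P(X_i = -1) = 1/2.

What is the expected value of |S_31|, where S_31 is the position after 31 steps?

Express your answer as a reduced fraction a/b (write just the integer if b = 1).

Answer: 300540195/67108864

Derivation:
S_31 takes values m ≡ 1 (mod 2) with |m| ≤ 31; P(S_31=m) = C(31,(31+m)/2)/2^31.
Total paths: 2^31 = 2147483648
Distribution: P(S=-31)=1/2147483648, P(S=-29)=31/2147483648, P(S=-27)=465/2147483648, P(S=-25)=4495/2147483648, P(S=-23)=31465/2147483648, P(S=-21)=169911/2147483648, P(S=-19)=736281/2147483648, P(S=-17)=2629575/2147483648, P(S=-15)=7888725/2147483648, P(S=-13)=20160075/2147483648, P(S=-11)=44352165/2147483648, P(S=-9)=84672315/2147483648, P(S=-7)=141120525/2147483648, P(S=-5)=206253075/2147483648, P(S=-3)=265182525/2147483648, P(S=-1)=300540195/2147483648, P(S=1)=300540195/2147483648, P(S=3)=265182525/2147483648, P(S=5)=206253075/2147483648, P(S=7)=141120525/2147483648, P(S=9)=84672315/2147483648, P(S=11)=44352165/2147483648, P(S=13)=20160075/2147483648, P(S=15)=7888725/2147483648, P(S=17)=2629575/2147483648, P(S=19)=736281/2147483648, P(S=21)=169911/2147483648, P(S=23)=31465/2147483648, P(S=25)=4495/2147483648, P(S=27)=465/2147483648, P(S=29)=31/2147483648, P(S=31)=1/2147483648
E[|S_31|] = Σ_m |m|·P(S_31=m) = 9617286240/2147483648 = 300540195/67108864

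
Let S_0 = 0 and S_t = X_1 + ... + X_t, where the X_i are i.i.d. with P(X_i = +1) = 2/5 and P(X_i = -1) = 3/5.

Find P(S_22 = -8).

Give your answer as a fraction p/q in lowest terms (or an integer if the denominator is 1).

Answer: 313231359412224/2384185791015625

Derivation:
To reach position -8 after 22 steps: need 7 steps of +1 and 15 steps of -1.
Number of such sequences: C(22,7) = 170544
Each has probability (2/5)^7 · (3/5)^15 = 1836660096/2384185791015625
P = 170544 · 1836660096/2384185791015625 = 313231359412224/2384185791015625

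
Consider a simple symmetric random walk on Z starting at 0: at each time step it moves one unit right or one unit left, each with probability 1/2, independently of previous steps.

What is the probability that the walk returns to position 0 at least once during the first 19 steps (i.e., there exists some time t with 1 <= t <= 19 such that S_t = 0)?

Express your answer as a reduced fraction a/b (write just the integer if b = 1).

Count via complement. Let g(t,s) = #length-t paths at position s with S_1..S_t all ≠ 0.
g(t,s) = g(t-1,s-1) + g(t-1,s+1) for s ≠ 0; g(t,0) = 0.
t=0: g(0,0)=1
t=1: g(1,-1)=1 g(1,1)=1
t=2: g(2,-2)=1 g(2,2)=1
t=3: g(3,-3)=1 g(3,-1)=1 g(3,1)=1 g(3,3)=1
t=4: g(4,-4)=1 g(4,-2)=2 g(4,2)=2 g(4,4)=1
t=5: g(5,-5)=1 g(5,-3)=3 g(5,-1)=2 g(5,1)=2 g(5,3)=3 g(5,5)=1
t=6: g(6,-6)=1 g(6,-4)=4 g(6,-2)=5 g(6,2)=5 g(6,4)=4 g(6,6)=1
t=7: g(7,-7)=1 g(7,-5)=5 g(7,-3)=9 g(7,-1)=5 g(7,1)=5 g(7,3)=9 g(7,5)=5 g(7,7)=1
t=8: g(8,-8)=1 g(8,-6)=6 g(8,-4)=14 g(8,-2)=14 g(8,2)=14 g(8,4)=14 g(8,6)=6 g(8,8)=1
t=9: g(9,-9)=1 g(9,-7)=7 g(9,-5)=20 g(9,-3)=28 g(9,-1)=14 g(9,1)=14 g(9,3)=28 g(9,5)=20 g(9,7)=7 g(9,9)=1
t=10: g(10,-10)=1 g(10,-8)=8 g(10,-6)=27 g(10,-4)=48 g(10,-2)=42 g(10,2)=42 g(10,4)=48 g(10,6)=27 g(10,8)=8 g(10,10)=1
t=11: g(11,-11)=1 g(11,-9)=9 g(11,-7)=35 g(11,-5)=75 g(11,-3)=90 g(11,-1)=42 g(11,1)=42 g(11,3)=90 g(11,5)=75 g(11,7)=35 g(11,9)=9 g(11,11)=1
t=12: g(12,-12)=1 g(12,-10)=10 g(12,-8)=44 g(12,-6)=110 g(12,-4)=165 g(12,-2)=132 g(12,2)=132 g(12,4)=165 g(12,6)=110 g(12,8)=44 g(12,10)=10 g(12,12)=1
t=13: g(13,-13)=1 g(13,-11)=11 g(13,-9)=54 g(13,-7)=154 g(13,-5)=275 g(13,-3)=297 g(13,-1)=132 g(13,1)=132 g(13,3)=297 g(13,5)=275 g(13,7)=154 g(13,9)=54 g(13,11)=11 g(13,13)=1
t=14: g(14,-14)=1 g(14,-12)=12 g(14,-10)=65 g(14,-8)=208 g(14,-6)=429 g(14,-4)=572 g(14,-2)=429 g(14,2)=429 g(14,4)=572 g(14,6)=429 g(14,8)=208 g(14,10)=65 g(14,12)=12 g(14,14)=1
t=15: g(15,-15)=1 g(15,-13)=13 g(15,-11)=77 g(15,-9)=273 g(15,-7)=637 g(15,-5)=1001 g(15,-3)=1001 g(15,-1)=429 g(15,1)=429 g(15,3)=1001 g(15,5)=1001 g(15,7)=637 g(15,9)=273 g(15,11)=77 g(15,13)=13 g(15,15)=1
t=16: g(16,-16)=1 g(16,-14)=14 g(16,-12)=90 g(16,-10)=350 g(16,-8)=910 g(16,-6)=1638 g(16,-4)=2002 g(16,-2)=1430 g(16,2)=1430 g(16,4)=2002 g(16,6)=1638 g(16,8)=910 g(16,10)=350 g(16,12)=90 g(16,14)=14 g(16,16)=1
t=17: g(17,-17)=1 g(17,-15)=15 g(17,-13)=104 g(17,-11)=440 g(17,-9)=1260 g(17,-7)=2548 g(17,-5)=3640 g(17,-3)=3432 g(17,-1)=1430 g(17,1)=1430 g(17,3)=3432 g(17,5)=3640 g(17,7)=2548 g(17,9)=1260 g(17,11)=440 g(17,13)=104 g(17,15)=15 g(17,17)=1
t=18: g(18,-18)=1 g(18,-16)=16 g(18,-14)=119 g(18,-12)=544 g(18,-10)=1700 g(18,-8)=3808 g(18,-6)=6188 g(18,-4)=7072 g(18,-2)=4862 g(18,2)=4862 g(18,4)=7072 g(18,6)=6188 g(18,8)=3808 g(18,10)=1700 g(18,12)=544 g(18,14)=119 g(18,16)=16 g(18,18)=1
t=19: g(19,-19)=1 g(19,-17)=17 g(19,-15)=135 g(19,-13)=663 g(19,-11)=2244 g(19,-9)=5508 g(19,-7)=9996 g(19,-5)=13260 g(19,-3)=11934 g(19,-1)=4862 g(19,1)=4862 g(19,3)=11934 g(19,5)=13260 g(19,7)=9996 g(19,9)=5508 g(19,11)=2244 g(19,13)=663 g(19,15)=135 g(19,17)=17 g(19,19)=1
Paths never hitting 0: Σ_s g(19,s) = 97240
Paths hitting 0: 2^19 - 97240 = 427048
P = 427048/524288 = 53381/65536

Answer: 53381/65536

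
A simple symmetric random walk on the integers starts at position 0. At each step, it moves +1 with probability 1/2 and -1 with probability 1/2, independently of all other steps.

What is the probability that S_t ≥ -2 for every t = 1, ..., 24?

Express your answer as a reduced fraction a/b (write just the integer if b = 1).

Let f(t,s) = #length-t paths at position s with S_1..S_t all ≥ -2.
f(t,s) = f(t-1,s-1) + f(t-1,s+1) for s ≥ -2; f(t,s) = 0 for s < -2.
t=0: f(0,0)=1
t=1: f(1,-1)=1 f(1,1)=1
t=2: f(2,-2)=1 f(2,0)=2 f(2,2)=1
t=3: f(3,-1)=3 f(3,1)=3 f(3,3)=1
t=4: f(4,-2)=3 f(4,0)=6 f(4,2)=4 f(4,4)=1
t=5: f(5,-1)=9 f(5,1)=10 f(5,3)=5 f(5,5)=1
t=6: f(6,-2)=9 f(6,0)=19 f(6,2)=15 f(6,4)=6 f(6,6)=1
t=7: f(7,-1)=28 f(7,1)=34 f(7,3)=21 f(7,5)=7 f(7,7)=1
t=8: f(8,-2)=28 f(8,0)=62 f(8,2)=55 f(8,4)=28 f(8,6)=8 f(8,8)=1
t=9: f(9,-1)=90 f(9,1)=117 f(9,3)=83 f(9,5)=36 f(9,7)=9 f(9,9)=1
t=10: f(10,-2)=90 f(10,0)=207 f(10,2)=200 f(10,4)=119 f(10,6)=45 f(10,8)=10 f(10,10)=1
t=11: f(11,-1)=297 f(11,1)=407 f(11,3)=319 f(11,5)=164 f(11,7)=55 f(11,9)=11 f(11,11)=1
t=12: f(12,-2)=297 f(12,0)=704 f(12,2)=726 f(12,4)=483 f(12,6)=219 f(12,8)=66 f(12,10)=12 f(12,12)=1
t=13: f(13,-1)=1001 f(13,1)=1430 f(13,3)=1209 f(13,5)=702 f(13,7)=285 f(13,9)=78 f(13,11)=13 f(13,13)=1
t=14: f(14,-2)=1001 f(14,0)=2431 f(14,2)=2639 f(14,4)=1911 f(14,6)=987 f(14,8)=363 f(14,10)=91 f(14,12)=14 f(14,14)=1
t=15: f(15,-1)=3432 f(15,1)=5070 f(15,3)=4550 f(15,5)=2898 f(15,7)=1350 f(15,9)=454 f(15,11)=105 f(15,13)=15 f(15,15)=1
t=16: f(16,-2)=3432 f(16,0)=8502 f(16,2)=9620 f(16,4)=7448 f(16,6)=4248 f(16,8)=1804 f(16,10)=559 f(16,12)=120 f(16,14)=16 f(16,16)=1
t=17: f(17,-1)=11934 f(17,1)=18122 f(17,3)=17068 f(17,5)=11696 f(17,7)=6052 f(17,9)=2363 f(17,11)=679 f(17,13)=136 f(17,15)=17 f(17,17)=1
t=18: f(18,-2)=11934 f(18,0)=30056 f(18,2)=35190 f(18,4)=28764 f(18,6)=17748 f(18,8)=8415 f(18,10)=3042 f(18,12)=815 f(18,14)=153 f(18,16)=18 f(18,18)=1
t=19: f(19,-1)=41990 f(19,1)=65246 f(19,3)=63954 f(19,5)=46512 f(19,7)=26163 f(19,9)=11457 f(19,11)=3857 f(19,13)=968 f(19,15)=171 f(19,17)=19 f(19,19)=1
t=20: f(20,-2)=41990 f(20,0)=107236 f(20,2)=129200 f(20,4)=110466 f(20,6)=72675 f(20,8)=37620 f(20,10)=15314 f(20,12)=4825 f(20,14)=1139 f(20,16)=190 f(20,18)=20 f(20,20)=1
t=21: f(21,-1)=149226 f(21,1)=236436 f(21,3)=239666 f(21,5)=183141 f(21,7)=110295 f(21,9)=52934 f(21,11)=20139 f(21,13)=5964 f(21,15)=1329 f(21,17)=210 f(21,19)=21 f(21,21)=1
t=22: f(22,-2)=149226 f(22,0)=385662 f(22,2)=476102 f(22,4)=422807 f(22,6)=293436 f(22,8)=163229 f(22,10)=73073 f(22,12)=26103 f(22,14)=7293 f(22,16)=1539 f(22,18)=231 f(22,20)=22 f(22,22)=1
t=23: f(23,-1)=534888 f(23,1)=861764 f(23,3)=898909 f(23,5)=716243 f(23,7)=456665 f(23,9)=236302 f(23,11)=99176 f(23,13)=33396 f(23,15)=8832 f(23,17)=1770 f(23,19)=253 f(23,21)=23 f(23,23)=1
t=24: f(24,-2)=534888 f(24,0)=1396652 f(24,2)=1760673 f(24,4)=1615152 f(24,6)=1172908 f(24,8)=692967 f(24,10)=335478 f(24,12)=132572 f(24,14)=42228 f(24,16)=10602 f(24,18)=2023 f(24,20)=276 f(24,22)=24 f(24,24)=1
Σ_s f(24,s) = 7696444
P = 7696444/16777216 = 1924111/4194304

Answer: 1924111/4194304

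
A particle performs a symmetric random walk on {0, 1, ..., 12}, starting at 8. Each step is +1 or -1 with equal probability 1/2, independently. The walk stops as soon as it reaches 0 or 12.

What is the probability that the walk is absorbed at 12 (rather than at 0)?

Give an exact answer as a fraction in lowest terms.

Symmetric walk (p = 1/2): the harmonic-function argument gives P(hit 12 before 0 | start at 8) = a/N.
P = 8/12 = 2/3

Answer: 2/3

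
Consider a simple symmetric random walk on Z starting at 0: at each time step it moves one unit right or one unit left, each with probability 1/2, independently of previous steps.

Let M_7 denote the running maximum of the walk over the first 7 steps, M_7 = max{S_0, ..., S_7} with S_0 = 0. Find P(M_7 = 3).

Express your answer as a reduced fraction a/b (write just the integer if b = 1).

Let M_7 = max(S_0,...,S_7). Use the reflection principle: for j ≥ 1, #{paths with M_7 ≥ j} = #{S_7 ≥ j} + #{S_7 ≥ j+1}.
By reflection, #{M_7 ≥ 3} = #{S_7 ≥ 3} + #{S_7 ≥ 4} = 29 + 8 = 37.
#{M_7 ≥ 4} = #{S_7 ≥ 4} + #{S_7 ≥ 5} = 8 + 8 = 16.
#{M_7 = 3} = 37 - 16 = 21.
P(M_7 = 3) = 21/128 = 21/128

Answer: 21/128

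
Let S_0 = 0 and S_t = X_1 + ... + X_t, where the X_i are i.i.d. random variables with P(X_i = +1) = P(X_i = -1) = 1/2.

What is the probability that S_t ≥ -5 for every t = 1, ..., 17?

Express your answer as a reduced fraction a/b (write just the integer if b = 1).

Answer: 28067/32768

Derivation:
Let f(t,s) = #length-t paths at position s with S_1..S_t all ≥ -5.
f(t,s) = f(t-1,s-1) + f(t-1,s+1) for s ≥ -5; f(t,s) = 0 for s < -5.
t=0: f(0,0)=1
t=1: f(1,-1)=1 f(1,1)=1
t=2: f(2,-2)=1 f(2,0)=2 f(2,2)=1
t=3: f(3,-3)=1 f(3,-1)=3 f(3,1)=3 f(3,3)=1
t=4: f(4,-4)=1 f(4,-2)=4 f(4,0)=6 f(4,2)=4 f(4,4)=1
t=5: f(5,-5)=1 f(5,-3)=5 f(5,-1)=10 f(5,1)=10 f(5,3)=5 f(5,5)=1
t=6: f(6,-4)=6 f(6,-2)=15 f(6,0)=20 f(6,2)=15 f(6,4)=6 f(6,6)=1
t=7: f(7,-5)=6 f(7,-3)=21 f(7,-1)=35 f(7,1)=35 f(7,3)=21 f(7,5)=7 f(7,7)=1
t=8: f(8,-4)=27 f(8,-2)=56 f(8,0)=70 f(8,2)=56 f(8,4)=28 f(8,6)=8 f(8,8)=1
t=9: f(9,-5)=27 f(9,-3)=83 f(9,-1)=126 f(9,1)=126 f(9,3)=84 f(9,5)=36 f(9,7)=9 f(9,9)=1
t=10: f(10,-4)=110 f(10,-2)=209 f(10,0)=252 f(10,2)=210 f(10,4)=120 f(10,6)=45 f(10,8)=10 f(10,10)=1
t=11: f(11,-5)=110 f(11,-3)=319 f(11,-1)=461 f(11,1)=462 f(11,3)=330 f(11,5)=165 f(11,7)=55 f(11,9)=11 f(11,11)=1
t=12: f(12,-4)=429 f(12,-2)=780 f(12,0)=923 f(12,2)=792 f(12,4)=495 f(12,6)=220 f(12,8)=66 f(12,10)=12 f(12,12)=1
t=13: f(13,-5)=429 f(13,-3)=1209 f(13,-1)=1703 f(13,1)=1715 f(13,3)=1287 f(13,5)=715 f(13,7)=286 f(13,9)=78 f(13,11)=13 f(13,13)=1
t=14: f(14,-4)=1638 f(14,-2)=2912 f(14,0)=3418 f(14,2)=3002 f(14,4)=2002 f(14,6)=1001 f(14,8)=364 f(14,10)=91 f(14,12)=14 f(14,14)=1
t=15: f(15,-5)=1638 f(15,-3)=4550 f(15,-1)=6330 f(15,1)=6420 f(15,3)=5004 f(15,5)=3003 f(15,7)=1365 f(15,9)=455 f(15,11)=105 f(15,13)=15 f(15,15)=1
t=16: f(16,-4)=6188 f(16,-2)=10880 f(16,0)=12750 f(16,2)=11424 f(16,4)=8007 f(16,6)=4368 f(16,8)=1820 f(16,10)=560 f(16,12)=120 f(16,14)=16 f(16,16)=1
t=17: f(17,-5)=6188 f(17,-3)=17068 f(17,-1)=23630 f(17,1)=24174 f(17,3)=19431 f(17,5)=12375 f(17,7)=6188 f(17,9)=2380 f(17,11)=680 f(17,13)=136 f(17,15)=17 f(17,17)=1
Σ_s f(17,s) = 112268
P = 112268/131072 = 28067/32768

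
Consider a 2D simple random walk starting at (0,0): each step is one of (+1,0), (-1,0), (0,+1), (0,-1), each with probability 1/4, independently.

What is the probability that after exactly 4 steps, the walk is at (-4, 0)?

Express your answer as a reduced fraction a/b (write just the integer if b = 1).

Let h be the number of horizontal steps (so 4-h are vertical). To end at (-4,0) need (h-4)/2 right-steps and ((4-h)+0)/2 up-steps.
Sum over h with 4 ≤ h ≤ 4, h ≡ 0 (mod 2), 4-h ≡ 0 (mod 2):
h=4: C(4,4)·C(4,0)·C(0,0) = 1·1·1 = 1
Total favorable: 1
Total paths: 4^4 = 256
P = 1/256 = 1/256

Answer: 1/256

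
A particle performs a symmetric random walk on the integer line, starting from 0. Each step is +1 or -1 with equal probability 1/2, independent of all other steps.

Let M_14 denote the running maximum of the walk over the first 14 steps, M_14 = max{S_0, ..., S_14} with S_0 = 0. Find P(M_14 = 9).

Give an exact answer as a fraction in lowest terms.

Let M_14 = max(S_0,...,S_14). Use the reflection principle: for j ≥ 1, #{paths with M_14 ≥ j} = #{S_14 ≥ j} + #{S_14 ≥ j+1}.
By reflection, #{M_14 ≥ 9} = #{S_14 ≥ 9} + #{S_14 ≥ 10} = 106 + 106 = 212.
#{M_14 ≥ 10} = #{S_14 ≥ 10} + #{S_14 ≥ 11} = 106 + 15 = 121.
#{M_14 = 9} = 212 - 121 = 91.
P(M_14 = 9) = 91/16384 = 91/16384

Answer: 91/16384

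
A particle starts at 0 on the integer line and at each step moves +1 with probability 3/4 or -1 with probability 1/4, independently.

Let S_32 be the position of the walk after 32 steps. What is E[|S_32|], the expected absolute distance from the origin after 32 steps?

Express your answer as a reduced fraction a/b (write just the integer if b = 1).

Answer: 4612617913038233027/288230376151711744

Derivation:
S_32 takes values m ≡ 0 (mod 2) with |m| ≤ 32; P(S_32=m) = C(32,(32+m)/2) · (3/4)^((32+m)/2) · (1/4)^((32-m)/2).
Distribution: P(S=-32)=1/18446744073709551616, P(S=-30)=3/576460752303423488, P(S=-28)=279/1152921504606846976, P(S=-26)=4185/576460752303423488, P(S=-24)=364095/2305843009213693952, P(S=-22)=1529199/576460752303423488, P(S=-20)=41288373/1152921504606846976, P(S=-18)=230035221/576460752303423488, P(S=-16)=17252641575/4611686018427387904, P(S=-14)=17252641575/576460752303423488, P(S=-12)=238086453735/1152921504606846976, P(S=-10)=714259361205/576460752303423488, P(S=-8)=14999446585305/2305843009213693952, P(S=-6)=17307053752275/576460752303423488, P(S=-4)=140928866268525/1152921504606846976, P(S=-2)=253671959283345/576460752303423488, P(S=0)=12937269923450595/9223372036854775808, P(S=2)=2283047633550105/576460752303423488, P(S=4)=11415238167750525/1152921504606846976, P(S=6)=12616842185408475/576460752303423488, P(S=8)=98411369046186105/2305843009213693952, P(S=10)=42176301019794045/576460752303423488, P(S=12)=126528903059382135/1152921504606846976, P(S=14)=82518849821336175/576460752303423488, P(S=16)=742669648392025575/4611686018427387904, P(S=18)=89120357807043069/576460752303423488, P(S=20)=143963654919069573/1152921504606846976, P(S=22)=47987884973023191/576460752303423488, P(S=24)=102831182085049695/2305843009213693952, P(S=26)=10637708491556865/576460752303423488, P(S=28)=6382625094934119/1152921504606846976, P(S=30)=617673396283947/576460752303423488, P(S=32)=1853020188851841/18446744073709551616
E[|S_32|] = Σ_m |m|·P(S_32=m) = 4612617913038233027/288230376151711744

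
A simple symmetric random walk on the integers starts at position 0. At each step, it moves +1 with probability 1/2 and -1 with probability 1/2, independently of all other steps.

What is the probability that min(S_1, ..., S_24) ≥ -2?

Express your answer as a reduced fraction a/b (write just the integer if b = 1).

Answer: 1924111/4194304

Derivation:
Let f(t,s) = #length-t paths at position s with S_1..S_t all ≥ -2.
f(t,s) = f(t-1,s-1) + f(t-1,s+1) for s ≥ -2; f(t,s) = 0 for s < -2.
t=0: f(0,0)=1
t=1: f(1,-1)=1 f(1,1)=1
t=2: f(2,-2)=1 f(2,0)=2 f(2,2)=1
t=3: f(3,-1)=3 f(3,1)=3 f(3,3)=1
t=4: f(4,-2)=3 f(4,0)=6 f(4,2)=4 f(4,4)=1
t=5: f(5,-1)=9 f(5,1)=10 f(5,3)=5 f(5,5)=1
t=6: f(6,-2)=9 f(6,0)=19 f(6,2)=15 f(6,4)=6 f(6,6)=1
t=7: f(7,-1)=28 f(7,1)=34 f(7,3)=21 f(7,5)=7 f(7,7)=1
t=8: f(8,-2)=28 f(8,0)=62 f(8,2)=55 f(8,4)=28 f(8,6)=8 f(8,8)=1
t=9: f(9,-1)=90 f(9,1)=117 f(9,3)=83 f(9,5)=36 f(9,7)=9 f(9,9)=1
t=10: f(10,-2)=90 f(10,0)=207 f(10,2)=200 f(10,4)=119 f(10,6)=45 f(10,8)=10 f(10,10)=1
t=11: f(11,-1)=297 f(11,1)=407 f(11,3)=319 f(11,5)=164 f(11,7)=55 f(11,9)=11 f(11,11)=1
t=12: f(12,-2)=297 f(12,0)=704 f(12,2)=726 f(12,4)=483 f(12,6)=219 f(12,8)=66 f(12,10)=12 f(12,12)=1
t=13: f(13,-1)=1001 f(13,1)=1430 f(13,3)=1209 f(13,5)=702 f(13,7)=285 f(13,9)=78 f(13,11)=13 f(13,13)=1
t=14: f(14,-2)=1001 f(14,0)=2431 f(14,2)=2639 f(14,4)=1911 f(14,6)=987 f(14,8)=363 f(14,10)=91 f(14,12)=14 f(14,14)=1
t=15: f(15,-1)=3432 f(15,1)=5070 f(15,3)=4550 f(15,5)=2898 f(15,7)=1350 f(15,9)=454 f(15,11)=105 f(15,13)=15 f(15,15)=1
t=16: f(16,-2)=3432 f(16,0)=8502 f(16,2)=9620 f(16,4)=7448 f(16,6)=4248 f(16,8)=1804 f(16,10)=559 f(16,12)=120 f(16,14)=16 f(16,16)=1
t=17: f(17,-1)=11934 f(17,1)=18122 f(17,3)=17068 f(17,5)=11696 f(17,7)=6052 f(17,9)=2363 f(17,11)=679 f(17,13)=136 f(17,15)=17 f(17,17)=1
t=18: f(18,-2)=11934 f(18,0)=30056 f(18,2)=35190 f(18,4)=28764 f(18,6)=17748 f(18,8)=8415 f(18,10)=3042 f(18,12)=815 f(18,14)=153 f(18,16)=18 f(18,18)=1
t=19: f(19,-1)=41990 f(19,1)=65246 f(19,3)=63954 f(19,5)=46512 f(19,7)=26163 f(19,9)=11457 f(19,11)=3857 f(19,13)=968 f(19,15)=171 f(19,17)=19 f(19,19)=1
t=20: f(20,-2)=41990 f(20,0)=107236 f(20,2)=129200 f(20,4)=110466 f(20,6)=72675 f(20,8)=37620 f(20,10)=15314 f(20,12)=4825 f(20,14)=1139 f(20,16)=190 f(20,18)=20 f(20,20)=1
t=21: f(21,-1)=149226 f(21,1)=236436 f(21,3)=239666 f(21,5)=183141 f(21,7)=110295 f(21,9)=52934 f(21,11)=20139 f(21,13)=5964 f(21,15)=1329 f(21,17)=210 f(21,19)=21 f(21,21)=1
t=22: f(22,-2)=149226 f(22,0)=385662 f(22,2)=476102 f(22,4)=422807 f(22,6)=293436 f(22,8)=163229 f(22,10)=73073 f(22,12)=26103 f(22,14)=7293 f(22,16)=1539 f(22,18)=231 f(22,20)=22 f(22,22)=1
t=23: f(23,-1)=534888 f(23,1)=861764 f(23,3)=898909 f(23,5)=716243 f(23,7)=456665 f(23,9)=236302 f(23,11)=99176 f(23,13)=33396 f(23,15)=8832 f(23,17)=1770 f(23,19)=253 f(23,21)=23 f(23,23)=1
t=24: f(24,-2)=534888 f(24,0)=1396652 f(24,2)=1760673 f(24,4)=1615152 f(24,6)=1172908 f(24,8)=692967 f(24,10)=335478 f(24,12)=132572 f(24,14)=42228 f(24,16)=10602 f(24,18)=2023 f(24,20)=276 f(24,22)=24 f(24,24)=1
Σ_s f(24,s) = 7696444
P = 7696444/16777216 = 1924111/4194304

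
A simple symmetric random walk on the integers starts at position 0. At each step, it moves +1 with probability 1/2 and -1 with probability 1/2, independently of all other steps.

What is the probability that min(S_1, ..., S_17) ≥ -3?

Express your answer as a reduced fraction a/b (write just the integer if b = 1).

Answer: 21879/32768

Derivation:
Let f(t,s) = #length-t paths at position s with S_1..S_t all ≥ -3.
f(t,s) = f(t-1,s-1) + f(t-1,s+1) for s ≥ -3; f(t,s) = 0 for s < -3.
t=0: f(0,0)=1
t=1: f(1,-1)=1 f(1,1)=1
t=2: f(2,-2)=1 f(2,0)=2 f(2,2)=1
t=3: f(3,-3)=1 f(3,-1)=3 f(3,1)=3 f(3,3)=1
t=4: f(4,-2)=4 f(4,0)=6 f(4,2)=4 f(4,4)=1
t=5: f(5,-3)=4 f(5,-1)=10 f(5,1)=10 f(5,3)=5 f(5,5)=1
t=6: f(6,-2)=14 f(6,0)=20 f(6,2)=15 f(6,4)=6 f(6,6)=1
t=7: f(7,-3)=14 f(7,-1)=34 f(7,1)=35 f(7,3)=21 f(7,5)=7 f(7,7)=1
t=8: f(8,-2)=48 f(8,0)=69 f(8,2)=56 f(8,4)=28 f(8,6)=8 f(8,8)=1
t=9: f(9,-3)=48 f(9,-1)=117 f(9,1)=125 f(9,3)=84 f(9,5)=36 f(9,7)=9 f(9,9)=1
t=10: f(10,-2)=165 f(10,0)=242 f(10,2)=209 f(10,4)=120 f(10,6)=45 f(10,8)=10 f(10,10)=1
t=11: f(11,-3)=165 f(11,-1)=407 f(11,1)=451 f(11,3)=329 f(11,5)=165 f(11,7)=55 f(11,9)=11 f(11,11)=1
t=12: f(12,-2)=572 f(12,0)=858 f(12,2)=780 f(12,4)=494 f(12,6)=220 f(12,8)=66 f(12,10)=12 f(12,12)=1
t=13: f(13,-3)=572 f(13,-1)=1430 f(13,1)=1638 f(13,3)=1274 f(13,5)=714 f(13,7)=286 f(13,9)=78 f(13,11)=13 f(13,13)=1
t=14: f(14,-2)=2002 f(14,0)=3068 f(14,2)=2912 f(14,4)=1988 f(14,6)=1000 f(14,8)=364 f(14,10)=91 f(14,12)=14 f(14,14)=1
t=15: f(15,-3)=2002 f(15,-1)=5070 f(15,1)=5980 f(15,3)=4900 f(15,5)=2988 f(15,7)=1364 f(15,9)=455 f(15,11)=105 f(15,13)=15 f(15,15)=1
t=16: f(16,-2)=7072 f(16,0)=11050 f(16,2)=10880 f(16,4)=7888 f(16,6)=4352 f(16,8)=1819 f(16,10)=560 f(16,12)=120 f(16,14)=16 f(16,16)=1
t=17: f(17,-3)=7072 f(17,-1)=18122 f(17,1)=21930 f(17,3)=18768 f(17,5)=12240 f(17,7)=6171 f(17,9)=2379 f(17,11)=680 f(17,13)=136 f(17,15)=17 f(17,17)=1
Σ_s f(17,s) = 87516
P = 87516/131072 = 21879/32768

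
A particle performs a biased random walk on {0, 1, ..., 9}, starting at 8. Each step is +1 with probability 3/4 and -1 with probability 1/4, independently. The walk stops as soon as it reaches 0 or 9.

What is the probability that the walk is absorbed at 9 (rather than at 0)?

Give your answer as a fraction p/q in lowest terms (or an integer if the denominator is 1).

Answer: 9840/9841

Derivation:
Biased walk: p = 3/4, q = 1/4, r = q/p = 1/3
Gambler's ruin: P(hit 9 before 0 | start at 8) = (1 - r^a)/(1 - r^N)
r^8 = 1/6561; r^9 = 1/19683
P = (1 - 1/6561) / (1 - 1/19683) = 6560/6561 / 19682/19683 = 9840/9841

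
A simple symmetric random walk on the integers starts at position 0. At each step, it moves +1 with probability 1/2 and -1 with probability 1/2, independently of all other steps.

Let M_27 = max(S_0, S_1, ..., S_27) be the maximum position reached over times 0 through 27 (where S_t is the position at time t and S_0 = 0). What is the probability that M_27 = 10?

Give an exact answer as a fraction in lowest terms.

Let M_27 = max(S_0,...,S_27). Use the reflection principle: for j ≥ 1, #{paths with M_27 ≥ j} = #{S_27 ≥ j} + #{S_27 ≥ j+1}.
By reflection, #{M_27 ≥ 10} = #{S_27 ≥ 10} + #{S_27 ≥ 11} = 3505699 + 3505699 = 7011398.
#{M_27 ≥ 11} = #{S_27 ≥ 11} + #{S_27 ≥ 12} = 3505699 + 1285624 = 4791323.
#{M_27 = 10} = 7011398 - 4791323 = 2220075.
P(M_27 = 10) = 2220075/134217728 = 2220075/134217728

Answer: 2220075/134217728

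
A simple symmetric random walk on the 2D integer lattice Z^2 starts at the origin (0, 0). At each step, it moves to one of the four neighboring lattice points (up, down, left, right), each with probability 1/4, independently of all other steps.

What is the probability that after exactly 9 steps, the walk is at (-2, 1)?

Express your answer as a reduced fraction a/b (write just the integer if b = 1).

Answer: 1323/32768

Derivation:
Let h be the number of horizontal steps (so 9-h are vertical). To end at (-2,1) need (h-2)/2 right-steps and ((9-h)+1)/2 up-steps.
Sum over h with 2 ≤ h ≤ 8, h ≡ 0 (mod 2), 9-h ≡ 1 (mod 2):
h=2: C(9,2)·C(2,0)·C(7,4) = 36·1·35 = 1260
h=4: C(9,4)·C(4,1)·C(5,3) = 126·4·10 = 5040
h=6: C(9,6)·C(6,2)·C(3,2) = 84·15·3 = 3780
h=8: C(9,8)·C(8,3)·C(1,1) = 9·56·1 = 504
Total favorable: 10584
Total paths: 4^9 = 262144
P = 10584/262144 = 1323/32768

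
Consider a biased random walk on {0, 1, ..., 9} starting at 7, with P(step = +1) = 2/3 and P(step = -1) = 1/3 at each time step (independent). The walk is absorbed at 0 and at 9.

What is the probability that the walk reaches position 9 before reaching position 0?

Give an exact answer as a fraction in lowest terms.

Answer: 508/511

Derivation:
Biased walk: p = 2/3, q = 1/3, r = q/p = 1/2
Gambler's ruin: P(hit 9 before 0 | start at 7) = (1 - r^a)/(1 - r^N)
r^7 = 1/128; r^9 = 1/512
P = (1 - 1/128) / (1 - 1/512) = 127/128 / 511/512 = 508/511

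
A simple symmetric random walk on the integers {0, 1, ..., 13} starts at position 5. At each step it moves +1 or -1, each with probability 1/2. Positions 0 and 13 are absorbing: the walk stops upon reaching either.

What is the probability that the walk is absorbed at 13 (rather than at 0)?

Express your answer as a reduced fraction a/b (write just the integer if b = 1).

Symmetric walk (p = 1/2): the harmonic-function argument gives P(hit 13 before 0 | start at 5) = a/N.
P = 5/13 = 5/13

Answer: 5/13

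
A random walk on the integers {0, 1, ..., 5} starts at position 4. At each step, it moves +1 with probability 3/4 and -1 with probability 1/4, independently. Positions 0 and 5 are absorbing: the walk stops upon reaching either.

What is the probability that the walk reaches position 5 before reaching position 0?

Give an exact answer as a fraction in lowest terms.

Biased walk: p = 3/4, q = 1/4, r = q/p = 1/3
Gambler's ruin: P(hit 5 before 0 | start at 4) = (1 - r^a)/(1 - r^N)
r^4 = 1/81; r^5 = 1/243
P = (1 - 1/81) / (1 - 1/243) = 80/81 / 242/243 = 120/121

Answer: 120/121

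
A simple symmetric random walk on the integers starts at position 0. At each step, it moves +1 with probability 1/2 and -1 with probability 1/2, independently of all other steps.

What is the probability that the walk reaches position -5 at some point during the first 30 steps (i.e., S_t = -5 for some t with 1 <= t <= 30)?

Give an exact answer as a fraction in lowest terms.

Answer: 194129627/536870912

Derivation:
Count via complement. Let g(t,s) = #length-t paths at position s with S_1..S_t all ≠ -5.
g(t,s) = g(t-1,s-1) + g(t-1,s+1) for s ≠ -5; g(t,-5) = 0.
t=0: g(0,0)=1
t=1: g(1,-1)=1 g(1,1)=1
t=2: g(2,-2)=1 g(2,0)=2 g(2,2)=1
t=3: g(3,-3)=1 g(3,-1)=3 g(3,1)=3 g(3,3)=1
t=4: g(4,-4)=1 g(4,-2)=4 g(4,0)=6 g(4,2)=4 g(4,4)=1
t=5: g(5,-3)=5 g(5,-1)=10 g(5,1)=10 g(5,3)=5 g(5,5)=1
t=6: g(6,-4)=5 g(6,-2)=15 g(6,0)=20 g(6,2)=15 g(6,4)=6 g(6,6)=1
t=7: g(7,-3)=20 g(7,-1)=35 g(7,1)=35 g(7,3)=21 g(7,5)=7 g(7,7)=1
t=8: g(8,-4)=20 g(8,-2)=55 g(8,0)=70 g(8,2)=56 g(8,4)=28 g(8,6)=8 g(8,8)=1
t=9: g(9,-3)=75 g(9,-1)=125 g(9,1)=126 g(9,3)=84 g(9,5)=36 g(9,7)=9 g(9,9)=1
t=10: g(10,-4)=75 g(10,-2)=200 g(10,0)=251 g(10,2)=210 g(10,4)=120 g(10,6)=45 g(10,8)=10 g(10,10)=1
t=11: g(11,-3)=275 g(11,-1)=451 g(11,1)=461 g(11,3)=330 g(11,5)=165 g(11,7)=55 g(11,9)=11 g(11,11)=1
t=12: g(12,-4)=275 g(12,-2)=726 g(12,0)=912 g(12,2)=791 g(12,4)=495 g(12,6)=220 g(12,8)=66 g(12,10)=12 g(12,12)=1
t=13: g(13,-3)=1001 g(13,-1)=1638 g(13,1)=1703 g(13,3)=1286 g(13,5)=715 g(13,7)=286 g(13,9)=78 g(13,11)=13 g(13,13)=1
t=14: g(14,-4)=1001 g(14,-2)=2639 g(14,0)=3341 g(14,2)=2989 g(14,4)=2001 g(14,6)=1001 g(14,8)=364 g(14,10)=91 g(14,12)=14 g(14,14)=1
t=15: g(15,-3)=3640 g(15,-1)=5980 g(15,1)=6330 g(15,3)=4990 g(15,5)=3002 g(15,7)=1365 g(15,9)=455 g(15,11)=105 g(15,13)=15 g(15,15)=1
t=16: g(16,-4)=3640 g(16,-2)=9620 g(16,0)=12310 g(16,2)=11320 g(16,4)=7992 g(16,6)=4367 g(16,8)=1820 g(16,10)=560 g(16,12)=120 g(16,14)=16 g(16,16)=1
t=17: g(17,-3)=13260 g(17,-1)=21930 g(17,1)=23630 g(17,3)=19312 g(17,5)=12359 g(17,7)=6187 g(17,9)=2380 g(17,11)=680 g(17,13)=136 g(17,15)=17 g(17,17)=1
t=18: g(18,-4)=13260 g(18,-2)=35190 g(18,0)=45560 g(18,2)=42942 g(18,4)=31671 g(18,6)=18546 g(18,8)=8567 g(18,10)=3060 g(18,12)=816 g(18,14)=153 g(18,16)=18 g(18,18)=1
t=19: g(19,-3)=48450 g(19,-1)=80750 g(19,1)=88502 g(19,3)=74613 g(19,5)=50217 g(19,7)=27113 g(19,9)=11627 g(19,11)=3876 g(19,13)=969 g(19,15)=171 g(19,17)=19 g(19,19)=1
t=20: g(20,-4)=48450 g(20,-2)=129200 g(20,0)=169252 g(20,2)=163115 g(20,4)=124830 g(20,6)=77330 g(20,8)=38740 g(20,10)=15503 g(20,12)=4845 g(20,14)=1140 g(20,16)=190 g(20,18)=20 g(20,20)=1
t=21: g(21,-3)=177650 g(21,-1)=298452 g(21,1)=332367 g(21,3)=287945 g(21,5)=202160 g(21,7)=116070 g(21,9)=54243 g(21,11)=20348 g(21,13)=5985 g(21,15)=1330 g(21,17)=210 g(21,19)=21 g(21,21)=1
t=22: g(22,-4)=177650 g(22,-2)=476102 g(22,0)=630819 g(22,2)=620312 g(22,4)=490105 g(22,6)=318230 g(22,8)=170313 g(22,10)=74591 g(22,12)=26333 g(22,14)=7315 g(22,16)=1540 g(22,18)=231 g(22,20)=22 g(22,22)=1
t=23: g(23,-3)=653752 g(23,-1)=1106921 g(23,1)=1251131 g(23,3)=1110417 g(23,5)=808335 g(23,7)=488543 g(23,9)=244904 g(23,11)=100924 g(23,13)=33648 g(23,15)=8855 g(23,17)=1771 g(23,19)=253 g(23,21)=23 g(23,23)=1
t=24: g(24,-4)=653752 g(24,-2)=1760673 g(24,0)=2358052 g(24,2)=2361548 g(24,4)=1918752 g(24,6)=1296878 g(24,8)=733447 g(24,10)=345828 g(24,12)=134572 g(24,14)=42503 g(24,16)=10626 g(24,18)=2024 g(24,20)=276 g(24,22)=24 g(24,24)=1
t=25: g(25,-3)=2414425 g(25,-1)=4118725 g(25,1)=4719600 g(25,3)=4280300 g(25,5)=3215630 g(25,7)=2030325 g(25,9)=1079275 g(25,11)=480400 g(25,13)=177075 g(25,15)=53129 g(25,17)=12650 g(25,19)=2300 g(25,21)=300 g(25,23)=25 g(25,25)=1
t=26: g(26,-4)=2414425 g(26,-2)=6533150 g(26,0)=8838325 g(26,2)=8999900 g(26,4)=7495930 g(26,6)=5245955 g(26,8)=3109600 g(26,10)=1559675 g(26,12)=657475 g(26,14)=230204 g(26,16)=65779 g(26,18)=14950 g(26,20)=2600 g(26,22)=325 g(26,24)=26 g(26,26)=1
t=27: g(27,-3)=8947575 g(27,-1)=15371475 g(27,1)=17838225 g(27,3)=16495830 g(27,5)=12741885 g(27,7)=8355555 g(27,9)=4669275 g(27,11)=2217150 g(27,13)=887679 g(27,15)=295983 g(27,17)=80729 g(27,19)=17550 g(27,21)=2925 g(27,23)=351 g(27,25)=27 g(27,27)=1
t=28: g(28,-4)=8947575 g(28,-2)=24319050 g(28,0)=33209700 g(28,2)=34334055 g(28,4)=29237715 g(28,6)=21097440 g(28,8)=13024830 g(28,10)=6886425 g(28,12)=3104829 g(28,14)=1183662 g(28,16)=376712 g(28,18)=98279 g(28,20)=20475 g(28,22)=3276 g(28,24)=378 g(28,26)=28 g(28,28)=1
t=29: g(29,-3)=33266625 g(29,-1)=57528750 g(29,1)=67543755 g(29,3)=63571770 g(29,5)=50335155 g(29,7)=34122270 g(29,9)=19911255 g(29,11)=9991254 g(29,13)=4288491 g(29,15)=1560374 g(29,17)=474991 g(29,19)=118754 g(29,21)=23751 g(29,23)=3654 g(29,25)=406 g(29,27)=29 g(29,29)=1
t=30: g(30,-4)=33266625 g(30,-2)=90795375 g(30,0)=125072505 g(30,2)=131115525 g(30,4)=113906925 g(30,6)=84457425 g(30,8)=54033525 g(30,10)=29902509 g(30,12)=14279745 g(30,14)=5848865 g(30,16)=2035365 g(30,18)=593745 g(30,20)=142505 g(30,22)=27405 g(30,24)=4060 g(30,26)=435 g(30,28)=30 g(30,30)=1
Paths never hitting -5: Σ_s g(30,s) = 685482570
Paths hitting -5: 2^30 - 685482570 = 388259254
P = 388259254/1073741824 = 194129627/536870912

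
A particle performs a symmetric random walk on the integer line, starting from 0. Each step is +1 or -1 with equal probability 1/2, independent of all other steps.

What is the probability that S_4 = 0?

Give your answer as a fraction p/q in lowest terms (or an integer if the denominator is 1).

To return to 0 after 4 steps: need exactly 2 steps of +1 and 2 of -1.
Favorable paths: C(4,2) = 6
Total paths: 2^4 = 16
P = 6/16 = 3/8

Answer: 3/8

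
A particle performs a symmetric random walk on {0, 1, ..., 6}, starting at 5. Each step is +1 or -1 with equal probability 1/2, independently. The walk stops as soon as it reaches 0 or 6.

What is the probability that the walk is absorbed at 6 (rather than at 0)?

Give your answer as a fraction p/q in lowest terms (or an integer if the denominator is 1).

Answer: 5/6

Derivation:
Symmetric walk (p = 1/2): the harmonic-function argument gives P(hit 6 before 0 | start at 5) = a/N.
P = 5/6 = 5/6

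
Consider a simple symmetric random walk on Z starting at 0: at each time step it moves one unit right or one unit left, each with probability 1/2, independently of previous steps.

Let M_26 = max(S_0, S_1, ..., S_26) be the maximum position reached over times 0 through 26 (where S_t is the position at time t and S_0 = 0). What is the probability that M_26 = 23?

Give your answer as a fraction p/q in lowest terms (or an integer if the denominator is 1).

Let M_26 = max(S_0,...,S_26). Use the reflection principle: for j ≥ 1, #{paths with M_26 ≥ j} = #{S_26 ≥ j} + #{S_26 ≥ j+1}.
By reflection, #{M_26 ≥ 23} = #{S_26 ≥ 23} + #{S_26 ≥ 24} = 27 + 27 = 54.
#{M_26 ≥ 24} = #{S_26 ≥ 24} + #{S_26 ≥ 25} = 27 + 1 = 28.
#{M_26 = 23} = 54 - 28 = 26.
P(M_26 = 23) = 26/67108864 = 13/33554432

Answer: 13/33554432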